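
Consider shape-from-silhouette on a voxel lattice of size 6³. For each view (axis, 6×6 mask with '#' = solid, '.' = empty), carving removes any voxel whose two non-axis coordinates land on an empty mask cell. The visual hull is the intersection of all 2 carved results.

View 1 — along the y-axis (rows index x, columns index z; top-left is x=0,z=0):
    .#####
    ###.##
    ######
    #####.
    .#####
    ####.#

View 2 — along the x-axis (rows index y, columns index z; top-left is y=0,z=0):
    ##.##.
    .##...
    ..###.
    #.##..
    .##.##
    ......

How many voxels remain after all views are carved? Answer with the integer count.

voxel count = 85

before carving: 216 voxels (6×6×6)
carve view 1 (along y, XZ-mask fill 31/36): 186 voxels remain
carve view 2 (along x, YZ-mask fill 16/36): 85 voxels remain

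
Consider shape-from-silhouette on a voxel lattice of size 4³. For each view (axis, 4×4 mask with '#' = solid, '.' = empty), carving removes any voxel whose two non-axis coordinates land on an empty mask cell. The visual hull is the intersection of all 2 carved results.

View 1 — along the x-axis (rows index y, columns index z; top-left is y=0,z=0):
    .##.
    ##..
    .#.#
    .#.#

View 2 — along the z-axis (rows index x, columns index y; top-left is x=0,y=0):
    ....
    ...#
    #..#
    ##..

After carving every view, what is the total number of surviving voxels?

start: 4×4×4 = 64 voxels
carve view 1 (along x, YZ-mask fill 8/16): 32 voxels remain
carve view 2 (along z, XY-mask fill 5/16): 10 voxels remain

voxel count = 10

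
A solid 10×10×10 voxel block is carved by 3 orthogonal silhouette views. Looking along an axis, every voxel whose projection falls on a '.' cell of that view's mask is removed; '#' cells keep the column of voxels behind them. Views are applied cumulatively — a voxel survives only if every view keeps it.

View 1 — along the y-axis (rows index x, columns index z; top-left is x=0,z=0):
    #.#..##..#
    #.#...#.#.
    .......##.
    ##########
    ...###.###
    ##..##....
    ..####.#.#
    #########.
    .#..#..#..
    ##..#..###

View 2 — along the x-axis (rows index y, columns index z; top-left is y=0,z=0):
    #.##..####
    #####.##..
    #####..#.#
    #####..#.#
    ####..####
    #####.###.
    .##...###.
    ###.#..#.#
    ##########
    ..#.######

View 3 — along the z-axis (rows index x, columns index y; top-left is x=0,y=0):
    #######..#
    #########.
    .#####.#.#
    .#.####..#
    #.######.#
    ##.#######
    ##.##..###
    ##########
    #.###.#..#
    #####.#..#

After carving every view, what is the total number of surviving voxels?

full grid |V| = 1000
  1. axis=1 (XZ plane), |mask|=55  ⇒  voxels=550
  2. axis=0 (YZ plane), |mask|=72  ⇒  voxels=396
  3. axis=2 (XY plane), |mask|=77  ⇒  voxels=298

voxel count = 298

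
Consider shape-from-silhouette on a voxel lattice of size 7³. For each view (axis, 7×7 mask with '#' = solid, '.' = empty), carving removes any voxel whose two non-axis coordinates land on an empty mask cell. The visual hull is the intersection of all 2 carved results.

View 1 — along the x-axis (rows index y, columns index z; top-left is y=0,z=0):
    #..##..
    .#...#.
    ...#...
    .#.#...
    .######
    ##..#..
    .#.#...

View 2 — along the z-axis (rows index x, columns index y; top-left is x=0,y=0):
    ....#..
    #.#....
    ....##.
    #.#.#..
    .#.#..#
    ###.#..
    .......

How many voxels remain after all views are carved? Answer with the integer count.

47 voxels

start: 7×7×7 = 343 voxels
[1] x-view keeps 19 columns → grid now 133
[2] z-view keeps 15 columns → grid now 47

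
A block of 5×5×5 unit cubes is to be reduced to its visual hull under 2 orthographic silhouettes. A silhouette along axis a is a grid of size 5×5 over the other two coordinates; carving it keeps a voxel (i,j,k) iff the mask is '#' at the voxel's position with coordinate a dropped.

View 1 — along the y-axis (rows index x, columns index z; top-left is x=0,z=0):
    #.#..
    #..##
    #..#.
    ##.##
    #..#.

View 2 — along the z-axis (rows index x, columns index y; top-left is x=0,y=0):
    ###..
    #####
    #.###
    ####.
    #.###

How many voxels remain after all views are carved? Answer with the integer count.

start: 5×5×5 = 125 voxels
[1] y-view keeps 13 columns → grid now 65
[2] z-view keeps 20 columns → grid now 53

remaining voxels: 53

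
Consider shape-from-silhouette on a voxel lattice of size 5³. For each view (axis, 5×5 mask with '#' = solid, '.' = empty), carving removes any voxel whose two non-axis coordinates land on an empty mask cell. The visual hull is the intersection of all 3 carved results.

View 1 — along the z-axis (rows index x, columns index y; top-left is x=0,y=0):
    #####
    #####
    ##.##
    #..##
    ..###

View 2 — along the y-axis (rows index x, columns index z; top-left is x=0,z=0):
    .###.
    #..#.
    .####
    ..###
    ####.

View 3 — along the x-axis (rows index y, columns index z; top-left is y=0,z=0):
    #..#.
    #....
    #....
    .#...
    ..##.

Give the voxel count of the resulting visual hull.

remaining voxels: 20

start: 5×5×5 = 125 voxels
step 1: project along z, AND mask (20/25) → |grid| = 100
step 2: project along y, AND mask (16/25) → |grid| = 62
step 3: project along x, AND mask (7/25) → |grid| = 20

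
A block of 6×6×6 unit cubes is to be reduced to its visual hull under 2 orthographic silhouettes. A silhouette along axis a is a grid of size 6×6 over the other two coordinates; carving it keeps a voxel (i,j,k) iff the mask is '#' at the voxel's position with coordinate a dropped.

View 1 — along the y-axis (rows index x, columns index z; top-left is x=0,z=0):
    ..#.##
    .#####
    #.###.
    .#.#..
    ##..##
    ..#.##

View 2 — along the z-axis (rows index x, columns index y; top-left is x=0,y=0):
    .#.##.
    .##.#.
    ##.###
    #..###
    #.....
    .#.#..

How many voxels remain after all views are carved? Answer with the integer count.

before carving: 216 voxels (6×6×6)
V1 y: intersect with XZ mask (21 set) -- 126 left
V2 z: intersect with XY mask (18 set) -- 62 left

62 voxels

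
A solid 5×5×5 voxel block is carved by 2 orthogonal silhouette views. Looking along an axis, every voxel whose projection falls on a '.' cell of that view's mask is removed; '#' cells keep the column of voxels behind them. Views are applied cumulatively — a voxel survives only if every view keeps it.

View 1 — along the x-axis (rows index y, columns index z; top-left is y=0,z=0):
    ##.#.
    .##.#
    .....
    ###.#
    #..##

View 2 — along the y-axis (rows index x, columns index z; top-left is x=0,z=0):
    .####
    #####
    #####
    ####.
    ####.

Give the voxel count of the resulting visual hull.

before carving: 125 voxels (5×5×5)
step 1: project along x, AND mask (13/25) → |grid| = 65
step 2: project along y, AND mask (22/25) → |grid| = 56

voxel count = 56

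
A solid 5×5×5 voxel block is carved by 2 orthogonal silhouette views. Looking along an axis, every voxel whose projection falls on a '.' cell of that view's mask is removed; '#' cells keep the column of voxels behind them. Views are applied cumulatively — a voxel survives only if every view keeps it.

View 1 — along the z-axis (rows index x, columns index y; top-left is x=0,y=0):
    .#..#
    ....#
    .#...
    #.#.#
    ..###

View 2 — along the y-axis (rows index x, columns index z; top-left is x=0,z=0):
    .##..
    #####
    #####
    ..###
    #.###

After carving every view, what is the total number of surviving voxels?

start: 5×5×5 = 125 voxels
  1. axis=2 (XY plane), |mask|=10  ⇒  voxels=50
  2. axis=1 (XZ plane), |mask|=19  ⇒  voxels=35

remaining voxels: 35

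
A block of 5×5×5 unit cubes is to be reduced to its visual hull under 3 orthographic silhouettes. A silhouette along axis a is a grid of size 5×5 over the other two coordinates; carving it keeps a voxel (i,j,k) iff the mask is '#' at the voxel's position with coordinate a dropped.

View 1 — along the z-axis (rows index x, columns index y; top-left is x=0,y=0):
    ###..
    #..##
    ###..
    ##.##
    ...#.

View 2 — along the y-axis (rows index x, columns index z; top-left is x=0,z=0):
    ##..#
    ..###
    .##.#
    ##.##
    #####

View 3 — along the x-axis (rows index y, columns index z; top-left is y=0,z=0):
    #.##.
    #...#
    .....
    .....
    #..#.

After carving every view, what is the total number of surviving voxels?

|visual hull| = 14

start: 5×5×5 = 125 voxels
step 1: project along z, AND mask (14/25) → |grid| = 70
step 2: project along y, AND mask (18/25) → |grid| = 48
step 3: project along x, AND mask (7/25) → |grid| = 14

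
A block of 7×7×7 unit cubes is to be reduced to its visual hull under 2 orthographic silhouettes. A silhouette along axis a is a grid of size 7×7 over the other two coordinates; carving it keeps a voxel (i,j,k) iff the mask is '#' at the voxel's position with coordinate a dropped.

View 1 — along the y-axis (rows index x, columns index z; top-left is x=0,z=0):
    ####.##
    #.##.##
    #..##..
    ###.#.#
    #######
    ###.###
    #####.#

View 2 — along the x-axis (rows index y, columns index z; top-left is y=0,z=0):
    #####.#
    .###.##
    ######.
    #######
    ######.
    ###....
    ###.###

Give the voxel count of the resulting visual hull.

213 voxels

before carving: 343 voxels (7×7×7)
after view 1 [y-axis, 38 of 49 cells solid] → remaining = 266
after view 2 [x-axis, 39 of 49 cells solid] → remaining = 213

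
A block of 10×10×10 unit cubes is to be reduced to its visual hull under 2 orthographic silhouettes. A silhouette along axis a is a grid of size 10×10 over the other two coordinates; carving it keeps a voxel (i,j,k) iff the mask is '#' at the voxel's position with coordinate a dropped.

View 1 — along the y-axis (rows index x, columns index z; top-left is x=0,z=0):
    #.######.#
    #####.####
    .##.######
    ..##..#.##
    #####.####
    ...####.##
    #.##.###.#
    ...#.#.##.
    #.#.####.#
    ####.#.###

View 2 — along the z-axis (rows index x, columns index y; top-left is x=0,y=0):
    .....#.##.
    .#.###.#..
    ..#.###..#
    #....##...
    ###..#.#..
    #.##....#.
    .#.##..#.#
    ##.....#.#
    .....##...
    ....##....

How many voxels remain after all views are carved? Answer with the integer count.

before carving: 1000 voxels (10×10×10)
after view 1 [y-axis, 71 of 100 cells solid] → remaining = 710
after view 2 [z-axis, 38 of 100 cells solid] → remaining = 274

remaining voxels: 274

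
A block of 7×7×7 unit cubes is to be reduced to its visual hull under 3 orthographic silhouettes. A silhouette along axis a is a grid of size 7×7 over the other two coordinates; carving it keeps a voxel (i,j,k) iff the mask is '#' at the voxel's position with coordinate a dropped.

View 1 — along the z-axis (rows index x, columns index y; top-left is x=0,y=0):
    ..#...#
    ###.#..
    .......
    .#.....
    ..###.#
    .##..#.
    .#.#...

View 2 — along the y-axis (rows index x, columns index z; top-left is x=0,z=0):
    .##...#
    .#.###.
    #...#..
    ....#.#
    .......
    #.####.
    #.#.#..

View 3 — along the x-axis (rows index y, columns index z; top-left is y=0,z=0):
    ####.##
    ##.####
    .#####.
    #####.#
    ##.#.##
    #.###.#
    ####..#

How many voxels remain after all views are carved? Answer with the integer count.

remaining voxels: 38

full grid |V| = 343
carve view 1 (along z, XY-mask fill 16/49): 112 voxels remain
carve view 2 (along y, XZ-mask fill 19/49): 45 voxels remain
carve view 3 (along x, YZ-mask fill 38/49): 38 voxels remain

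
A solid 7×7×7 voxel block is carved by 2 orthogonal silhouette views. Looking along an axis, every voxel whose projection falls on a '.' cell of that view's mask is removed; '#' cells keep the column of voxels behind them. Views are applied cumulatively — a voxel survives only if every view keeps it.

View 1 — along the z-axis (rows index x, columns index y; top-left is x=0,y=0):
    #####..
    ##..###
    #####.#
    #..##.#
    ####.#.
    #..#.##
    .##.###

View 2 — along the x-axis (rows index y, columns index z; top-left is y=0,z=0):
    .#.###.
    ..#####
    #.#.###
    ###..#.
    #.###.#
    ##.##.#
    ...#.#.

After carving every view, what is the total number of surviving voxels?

full grid |V| = 343
[1] z-view keeps 34 columns → grid now 238
[2] x-view keeps 30 columns → grid now 144

|visual hull| = 144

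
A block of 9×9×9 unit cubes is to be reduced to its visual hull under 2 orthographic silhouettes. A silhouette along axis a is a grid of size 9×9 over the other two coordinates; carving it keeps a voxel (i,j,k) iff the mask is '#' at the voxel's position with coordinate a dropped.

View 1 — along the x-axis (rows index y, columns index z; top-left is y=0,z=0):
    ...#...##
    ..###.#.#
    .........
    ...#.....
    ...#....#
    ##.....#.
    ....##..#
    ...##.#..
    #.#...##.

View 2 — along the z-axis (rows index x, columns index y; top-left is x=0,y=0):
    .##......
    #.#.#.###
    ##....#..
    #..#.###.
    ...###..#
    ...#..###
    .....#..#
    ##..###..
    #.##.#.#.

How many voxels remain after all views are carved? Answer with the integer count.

full grid |V| = 729
  1. axis=0 (YZ plane), |mask|=24  ⇒  voxels=216
  2. axis=2 (XY plane), |mask|=36  ⇒  voxels=98

98 voxels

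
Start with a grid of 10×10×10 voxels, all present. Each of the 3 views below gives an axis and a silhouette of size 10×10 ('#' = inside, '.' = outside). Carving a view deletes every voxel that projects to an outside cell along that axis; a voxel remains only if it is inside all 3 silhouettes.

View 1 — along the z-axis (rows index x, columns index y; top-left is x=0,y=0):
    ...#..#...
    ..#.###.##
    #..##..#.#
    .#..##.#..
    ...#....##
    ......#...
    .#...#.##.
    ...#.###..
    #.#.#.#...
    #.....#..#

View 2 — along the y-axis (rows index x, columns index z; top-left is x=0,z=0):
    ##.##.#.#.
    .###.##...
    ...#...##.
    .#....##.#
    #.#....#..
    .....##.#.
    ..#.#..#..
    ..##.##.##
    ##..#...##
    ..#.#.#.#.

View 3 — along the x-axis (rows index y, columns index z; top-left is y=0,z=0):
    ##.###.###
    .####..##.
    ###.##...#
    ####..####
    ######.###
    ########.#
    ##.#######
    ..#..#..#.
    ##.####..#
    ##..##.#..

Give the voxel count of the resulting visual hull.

before carving: 1000 voxels (10×10×10)
step 1: project along z, AND mask (36/100) → |grid| = 360
step 2: project along y, AND mask (42/100) → |grid| = 153
step 3: project along x, AND mask (70/100) → |grid| = 113

voxel count = 113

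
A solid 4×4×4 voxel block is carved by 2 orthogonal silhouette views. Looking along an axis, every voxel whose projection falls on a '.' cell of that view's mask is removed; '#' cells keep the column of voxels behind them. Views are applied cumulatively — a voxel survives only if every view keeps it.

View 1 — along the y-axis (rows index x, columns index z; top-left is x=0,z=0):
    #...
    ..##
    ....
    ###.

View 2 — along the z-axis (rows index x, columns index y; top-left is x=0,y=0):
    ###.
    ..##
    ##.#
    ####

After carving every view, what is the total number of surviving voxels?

19 voxels

start: 4×4×4 = 64 voxels
after view 1 [y-axis, 6 of 16 cells solid] → remaining = 24
after view 2 [z-axis, 12 of 16 cells solid] → remaining = 19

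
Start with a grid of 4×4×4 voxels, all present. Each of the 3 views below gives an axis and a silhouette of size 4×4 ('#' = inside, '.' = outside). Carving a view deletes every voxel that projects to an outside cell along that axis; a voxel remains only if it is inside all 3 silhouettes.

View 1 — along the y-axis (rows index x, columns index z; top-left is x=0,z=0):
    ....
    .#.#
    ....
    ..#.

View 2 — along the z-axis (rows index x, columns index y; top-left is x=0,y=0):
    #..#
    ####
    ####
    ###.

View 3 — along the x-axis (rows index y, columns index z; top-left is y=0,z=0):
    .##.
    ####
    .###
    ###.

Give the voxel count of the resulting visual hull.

start: 4×4×4 = 64 voxels
after view 1 [y-axis, 3 of 16 cells solid] → remaining = 12
after view 2 [z-axis, 13 of 16 cells solid] → remaining = 11
after view 3 [x-axis, 12 of 16 cells solid] → remaining = 9

|visual hull| = 9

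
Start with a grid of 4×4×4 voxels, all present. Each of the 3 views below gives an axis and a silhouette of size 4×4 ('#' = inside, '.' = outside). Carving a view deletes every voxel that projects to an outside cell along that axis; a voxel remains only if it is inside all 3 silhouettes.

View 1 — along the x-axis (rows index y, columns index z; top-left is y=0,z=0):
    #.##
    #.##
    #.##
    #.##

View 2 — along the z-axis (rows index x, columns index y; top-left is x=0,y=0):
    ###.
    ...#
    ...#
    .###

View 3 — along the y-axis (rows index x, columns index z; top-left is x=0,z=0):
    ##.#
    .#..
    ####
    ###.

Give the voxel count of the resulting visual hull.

start: 4×4×4 = 64 voxels
carve view 1 (along x, YZ-mask fill 12/16): 48 voxels remain
carve view 2 (along z, XY-mask fill 8/16): 24 voxels remain
carve view 3 (along y, XZ-mask fill 11/16): 15 voxels remain

15 voxels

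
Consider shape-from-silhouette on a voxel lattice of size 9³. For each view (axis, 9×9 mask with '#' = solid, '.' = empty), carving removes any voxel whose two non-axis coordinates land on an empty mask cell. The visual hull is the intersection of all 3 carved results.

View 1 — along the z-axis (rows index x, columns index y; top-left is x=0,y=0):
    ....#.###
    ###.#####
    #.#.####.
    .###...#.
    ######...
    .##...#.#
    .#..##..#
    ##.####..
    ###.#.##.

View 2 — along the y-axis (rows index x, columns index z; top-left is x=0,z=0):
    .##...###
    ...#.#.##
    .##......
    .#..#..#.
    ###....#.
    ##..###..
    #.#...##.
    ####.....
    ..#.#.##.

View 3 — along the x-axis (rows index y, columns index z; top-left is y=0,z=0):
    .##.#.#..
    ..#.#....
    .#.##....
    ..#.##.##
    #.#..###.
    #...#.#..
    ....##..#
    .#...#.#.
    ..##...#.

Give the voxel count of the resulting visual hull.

full grid |V| = 729
  1. axis=2 (XY plane), |mask|=48  ⇒  voxels=432
  2. axis=1 (XZ plane), |mask|=35  ⇒  voxels=184
  3. axis=0 (YZ plane), |mask|=31  ⇒  voxels=71

voxel count = 71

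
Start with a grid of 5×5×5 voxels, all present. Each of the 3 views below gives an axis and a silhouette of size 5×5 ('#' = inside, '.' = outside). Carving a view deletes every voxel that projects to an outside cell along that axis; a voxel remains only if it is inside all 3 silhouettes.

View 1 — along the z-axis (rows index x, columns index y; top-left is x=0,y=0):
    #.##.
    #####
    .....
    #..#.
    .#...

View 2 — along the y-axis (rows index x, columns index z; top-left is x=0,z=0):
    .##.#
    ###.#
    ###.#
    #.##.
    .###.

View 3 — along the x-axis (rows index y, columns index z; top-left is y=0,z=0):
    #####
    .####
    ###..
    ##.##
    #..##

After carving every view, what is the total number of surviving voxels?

30 voxels

start: 5×5×5 = 125 voxels
after view 1 [z-axis, 11 of 25 cells solid] → remaining = 55
after view 2 [y-axis, 17 of 25 cells solid] → remaining = 38
after view 3 [x-axis, 19 of 25 cells solid] → remaining = 30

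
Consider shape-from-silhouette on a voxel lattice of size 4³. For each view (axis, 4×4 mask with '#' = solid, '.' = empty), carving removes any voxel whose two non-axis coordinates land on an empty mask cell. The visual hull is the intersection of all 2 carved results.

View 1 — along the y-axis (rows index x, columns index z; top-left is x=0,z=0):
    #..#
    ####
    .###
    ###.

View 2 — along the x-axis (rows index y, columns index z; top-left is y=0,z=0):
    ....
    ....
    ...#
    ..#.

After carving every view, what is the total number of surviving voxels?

|visual hull| = 6

before carving: 64 voxels (4×4×4)
after view 1 [y-axis, 12 of 16 cells solid] → remaining = 48
after view 2 [x-axis, 2 of 16 cells solid] → remaining = 6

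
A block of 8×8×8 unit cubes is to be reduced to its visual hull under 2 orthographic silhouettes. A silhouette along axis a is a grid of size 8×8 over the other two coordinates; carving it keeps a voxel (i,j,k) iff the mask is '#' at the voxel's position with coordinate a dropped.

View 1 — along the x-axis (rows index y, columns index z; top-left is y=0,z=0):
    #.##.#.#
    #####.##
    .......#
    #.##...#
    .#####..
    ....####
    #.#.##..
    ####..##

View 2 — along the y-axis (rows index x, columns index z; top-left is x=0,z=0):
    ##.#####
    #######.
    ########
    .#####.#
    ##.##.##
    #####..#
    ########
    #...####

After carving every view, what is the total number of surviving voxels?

voxel count = 237

start: 8×8×8 = 512 voxels
step 1: project along x, AND mask (36/64) → |grid| = 288
step 2: project along y, AND mask (53/64) → |grid| = 237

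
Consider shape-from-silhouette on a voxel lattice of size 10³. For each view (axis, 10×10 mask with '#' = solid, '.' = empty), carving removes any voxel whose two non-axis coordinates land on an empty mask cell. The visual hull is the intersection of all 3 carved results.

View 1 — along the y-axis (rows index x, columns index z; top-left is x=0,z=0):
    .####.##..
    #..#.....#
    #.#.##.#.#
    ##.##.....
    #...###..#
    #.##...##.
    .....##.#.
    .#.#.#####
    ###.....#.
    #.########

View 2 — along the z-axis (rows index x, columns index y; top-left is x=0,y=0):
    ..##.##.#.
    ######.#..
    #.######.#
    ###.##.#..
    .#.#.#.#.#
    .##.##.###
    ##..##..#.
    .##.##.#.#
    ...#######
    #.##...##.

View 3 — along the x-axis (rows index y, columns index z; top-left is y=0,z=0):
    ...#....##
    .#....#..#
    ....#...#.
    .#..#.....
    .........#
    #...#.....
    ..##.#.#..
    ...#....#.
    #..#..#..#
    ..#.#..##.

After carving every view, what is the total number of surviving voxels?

79 voxels

initial block: 10^3 = 1000
[1] y-view keeps 52 columns → grid now 520
[2] z-view keeps 61 columns → grid now 313
[3] x-view keeps 27 columns → grid now 79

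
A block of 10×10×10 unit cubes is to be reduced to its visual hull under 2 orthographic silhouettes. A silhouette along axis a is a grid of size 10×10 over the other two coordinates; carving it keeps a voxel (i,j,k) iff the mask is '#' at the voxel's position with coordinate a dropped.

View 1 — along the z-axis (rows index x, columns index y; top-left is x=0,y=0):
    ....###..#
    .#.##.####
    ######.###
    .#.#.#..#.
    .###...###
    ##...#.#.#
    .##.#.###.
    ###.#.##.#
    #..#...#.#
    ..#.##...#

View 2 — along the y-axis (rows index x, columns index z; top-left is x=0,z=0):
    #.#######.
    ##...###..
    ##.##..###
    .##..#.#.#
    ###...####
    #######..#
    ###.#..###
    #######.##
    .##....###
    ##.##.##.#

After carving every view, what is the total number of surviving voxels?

full grid |V| = 1000
[1] z-view keeps 56 columns → grid now 560
[2] y-view keeps 68 columns → grid now 385

|visual hull| = 385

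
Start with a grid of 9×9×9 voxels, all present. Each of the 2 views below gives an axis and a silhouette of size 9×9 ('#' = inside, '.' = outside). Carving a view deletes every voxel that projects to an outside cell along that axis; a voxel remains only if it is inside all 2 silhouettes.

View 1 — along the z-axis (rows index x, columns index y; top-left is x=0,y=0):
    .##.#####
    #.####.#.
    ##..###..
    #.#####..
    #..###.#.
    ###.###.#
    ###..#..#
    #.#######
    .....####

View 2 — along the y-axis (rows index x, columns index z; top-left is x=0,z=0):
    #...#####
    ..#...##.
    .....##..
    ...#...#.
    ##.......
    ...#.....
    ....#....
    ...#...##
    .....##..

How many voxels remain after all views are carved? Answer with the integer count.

initial block: 9^3 = 729
carve view 1 (along z, XY-mask fill 53/81): 477 voxels remain
carve view 2 (along y, XZ-mask fill 22/81): 136 voxels remain

136 voxels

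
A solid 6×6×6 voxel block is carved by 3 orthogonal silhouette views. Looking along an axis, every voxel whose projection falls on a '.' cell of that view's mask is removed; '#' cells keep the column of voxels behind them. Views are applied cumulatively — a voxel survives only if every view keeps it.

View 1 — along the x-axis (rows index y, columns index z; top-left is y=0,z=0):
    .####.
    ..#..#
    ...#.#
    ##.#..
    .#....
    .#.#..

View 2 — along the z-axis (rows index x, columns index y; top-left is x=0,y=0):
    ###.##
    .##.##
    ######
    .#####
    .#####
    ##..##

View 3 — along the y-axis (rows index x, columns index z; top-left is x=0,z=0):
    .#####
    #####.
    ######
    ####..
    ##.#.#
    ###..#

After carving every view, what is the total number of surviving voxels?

voxel count = 53

start: 6×6×6 = 216 voxels
carve view 1 (along x, YZ-mask fill 14/36): 84 voxels remain
carve view 2 (along z, XY-mask fill 29/36): 61 voxels remain
carve view 3 (along y, XZ-mask fill 28/36): 53 voxels remain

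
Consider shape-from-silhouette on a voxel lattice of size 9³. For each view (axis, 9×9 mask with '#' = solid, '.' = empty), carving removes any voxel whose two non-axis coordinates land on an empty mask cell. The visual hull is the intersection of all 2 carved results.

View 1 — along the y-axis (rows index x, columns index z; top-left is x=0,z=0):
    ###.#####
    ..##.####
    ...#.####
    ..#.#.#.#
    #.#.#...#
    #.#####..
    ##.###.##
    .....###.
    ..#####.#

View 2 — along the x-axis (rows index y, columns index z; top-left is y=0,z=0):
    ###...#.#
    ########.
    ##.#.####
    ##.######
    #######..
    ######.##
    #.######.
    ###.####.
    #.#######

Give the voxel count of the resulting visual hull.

full grid |V| = 729
after view 1 [y-axis, 49 of 81 cells solid] → remaining = 441
after view 2 [x-axis, 65 of 81 cells solid] → remaining = 351

351 voxels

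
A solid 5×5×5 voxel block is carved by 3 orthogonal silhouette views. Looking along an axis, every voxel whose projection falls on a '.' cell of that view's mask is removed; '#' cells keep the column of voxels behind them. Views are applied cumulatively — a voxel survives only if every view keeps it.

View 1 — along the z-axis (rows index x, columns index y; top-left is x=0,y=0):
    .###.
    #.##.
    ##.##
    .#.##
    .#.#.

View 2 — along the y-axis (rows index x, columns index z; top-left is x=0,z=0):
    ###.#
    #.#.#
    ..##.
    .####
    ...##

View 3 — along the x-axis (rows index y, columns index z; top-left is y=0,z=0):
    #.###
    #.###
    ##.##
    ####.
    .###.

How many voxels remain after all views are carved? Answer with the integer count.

remaining voxels: 36

before carving: 125 voxels (5×5×5)
carve view 1 (along z, XY-mask fill 15/25): 75 voxels remain
carve view 2 (along y, XZ-mask fill 15/25): 45 voxels remain
carve view 3 (along x, YZ-mask fill 19/25): 36 voxels remain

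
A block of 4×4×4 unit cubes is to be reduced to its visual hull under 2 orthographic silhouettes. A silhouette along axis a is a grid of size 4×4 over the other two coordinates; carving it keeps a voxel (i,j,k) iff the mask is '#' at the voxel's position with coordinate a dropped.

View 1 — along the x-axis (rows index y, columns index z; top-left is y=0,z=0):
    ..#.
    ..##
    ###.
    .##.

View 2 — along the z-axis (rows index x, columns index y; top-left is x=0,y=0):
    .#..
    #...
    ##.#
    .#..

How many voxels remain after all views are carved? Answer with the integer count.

|visual hull| = 10

full grid |V| = 64
[1] x-view keeps 8 columns → grid now 32
[2] z-view keeps 6 columns → grid now 10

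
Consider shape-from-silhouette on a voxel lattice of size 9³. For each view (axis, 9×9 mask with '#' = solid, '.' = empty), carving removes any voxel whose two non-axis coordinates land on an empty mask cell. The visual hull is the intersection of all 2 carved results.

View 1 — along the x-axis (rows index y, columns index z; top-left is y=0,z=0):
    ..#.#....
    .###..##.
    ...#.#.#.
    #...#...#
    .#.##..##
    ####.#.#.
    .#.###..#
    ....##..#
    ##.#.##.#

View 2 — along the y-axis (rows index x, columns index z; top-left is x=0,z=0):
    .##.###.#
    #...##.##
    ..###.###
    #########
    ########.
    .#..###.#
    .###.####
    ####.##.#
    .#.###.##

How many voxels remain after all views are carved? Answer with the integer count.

before carving: 729 voxels (9×9×9)
carve view 1 (along x, YZ-mask fill 38/81): 342 voxels remain
carve view 2 (along y, XZ-mask fill 59/81): 254 voxels remain

voxel count = 254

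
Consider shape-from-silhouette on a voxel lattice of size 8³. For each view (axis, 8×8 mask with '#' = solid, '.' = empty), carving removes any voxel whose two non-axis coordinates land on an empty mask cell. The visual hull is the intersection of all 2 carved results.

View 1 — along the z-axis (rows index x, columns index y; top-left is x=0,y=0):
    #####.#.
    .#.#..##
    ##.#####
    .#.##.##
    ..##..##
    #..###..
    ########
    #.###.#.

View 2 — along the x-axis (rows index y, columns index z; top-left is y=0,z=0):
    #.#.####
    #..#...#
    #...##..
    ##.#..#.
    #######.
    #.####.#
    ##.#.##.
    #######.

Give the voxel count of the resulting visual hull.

initial block: 8^3 = 512
carve view 1 (along z, XY-mask fill 43/64): 344 voxels remain
carve view 2 (along x, YZ-mask fill 41/64): 219 voxels remain

remaining voxels: 219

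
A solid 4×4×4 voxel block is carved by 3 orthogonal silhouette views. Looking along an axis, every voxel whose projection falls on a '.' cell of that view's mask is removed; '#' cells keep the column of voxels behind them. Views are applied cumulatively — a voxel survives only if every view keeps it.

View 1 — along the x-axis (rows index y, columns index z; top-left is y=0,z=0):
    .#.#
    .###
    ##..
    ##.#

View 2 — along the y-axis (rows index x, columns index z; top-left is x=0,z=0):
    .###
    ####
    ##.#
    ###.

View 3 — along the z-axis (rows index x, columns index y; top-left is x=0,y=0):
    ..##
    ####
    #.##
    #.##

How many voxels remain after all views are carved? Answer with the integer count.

|visual hull| = 25

full grid |V| = 64
[1] x-view keeps 10 columns → grid now 40
[2] y-view keeps 13 columns → grid now 34
[3] z-view keeps 12 columns → grid now 25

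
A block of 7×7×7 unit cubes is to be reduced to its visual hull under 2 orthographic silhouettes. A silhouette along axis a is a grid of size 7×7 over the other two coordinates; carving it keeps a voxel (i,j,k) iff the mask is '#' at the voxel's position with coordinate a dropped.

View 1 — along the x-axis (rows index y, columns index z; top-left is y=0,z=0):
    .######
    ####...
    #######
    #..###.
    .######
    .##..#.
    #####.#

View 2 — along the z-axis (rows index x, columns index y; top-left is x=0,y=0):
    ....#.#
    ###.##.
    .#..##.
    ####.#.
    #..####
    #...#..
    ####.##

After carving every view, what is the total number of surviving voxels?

|visual hull| = 142

full grid |V| = 343
step 1: project along x, AND mask (36/49) → |grid| = 252
step 2: project along z, AND mask (28/49) → |grid| = 142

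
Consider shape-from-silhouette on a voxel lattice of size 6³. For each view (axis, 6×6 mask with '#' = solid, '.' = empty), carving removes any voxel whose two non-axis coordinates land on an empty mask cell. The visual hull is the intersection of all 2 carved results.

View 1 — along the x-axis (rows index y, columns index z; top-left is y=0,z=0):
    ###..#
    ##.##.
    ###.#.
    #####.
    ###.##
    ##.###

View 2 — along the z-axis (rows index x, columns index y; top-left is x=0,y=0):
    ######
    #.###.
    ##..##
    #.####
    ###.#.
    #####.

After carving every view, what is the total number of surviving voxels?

start: 6×6×6 = 216 voxels
  1. axis=0 (YZ plane), |mask|=27  ⇒  voxels=162
  2. axis=2 (XY plane), |mask|=28  ⇒  voxels=125

|visual hull| = 125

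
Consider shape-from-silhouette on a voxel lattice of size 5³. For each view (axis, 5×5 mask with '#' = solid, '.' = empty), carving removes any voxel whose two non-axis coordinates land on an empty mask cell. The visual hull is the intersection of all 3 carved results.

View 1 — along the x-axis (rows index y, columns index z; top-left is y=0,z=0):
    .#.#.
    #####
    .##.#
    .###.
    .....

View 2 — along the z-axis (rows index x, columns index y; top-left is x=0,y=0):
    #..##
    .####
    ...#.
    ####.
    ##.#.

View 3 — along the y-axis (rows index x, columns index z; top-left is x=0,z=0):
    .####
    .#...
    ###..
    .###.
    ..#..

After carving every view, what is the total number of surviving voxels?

before carving: 125 voxels (5×5×5)
[1] x-view keeps 13 columns → grid now 65
[2] z-view keeps 15 columns → grid now 42
[3] y-view keeps 12 columns → grid now 22

voxel count = 22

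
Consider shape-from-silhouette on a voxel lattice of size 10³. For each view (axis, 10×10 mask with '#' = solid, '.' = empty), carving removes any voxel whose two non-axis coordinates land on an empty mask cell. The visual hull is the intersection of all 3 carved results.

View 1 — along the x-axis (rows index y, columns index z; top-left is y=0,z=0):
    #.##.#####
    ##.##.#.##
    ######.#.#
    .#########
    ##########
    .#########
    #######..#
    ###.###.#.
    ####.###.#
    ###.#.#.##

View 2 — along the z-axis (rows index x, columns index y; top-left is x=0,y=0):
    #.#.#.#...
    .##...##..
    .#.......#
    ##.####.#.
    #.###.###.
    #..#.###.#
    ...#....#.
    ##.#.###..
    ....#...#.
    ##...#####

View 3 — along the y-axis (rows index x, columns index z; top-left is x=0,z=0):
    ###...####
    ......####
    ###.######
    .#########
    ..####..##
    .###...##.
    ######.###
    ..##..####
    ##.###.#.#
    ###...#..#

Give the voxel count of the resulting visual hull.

245 voxels

initial block: 10^3 = 1000
after view 1 [x-axis, 81 of 100 cells solid] → remaining = 810
after view 2 [z-axis, 47 of 100 cells solid] → remaining = 380
after view 3 [y-axis, 67 of 100 cells solid] → remaining = 245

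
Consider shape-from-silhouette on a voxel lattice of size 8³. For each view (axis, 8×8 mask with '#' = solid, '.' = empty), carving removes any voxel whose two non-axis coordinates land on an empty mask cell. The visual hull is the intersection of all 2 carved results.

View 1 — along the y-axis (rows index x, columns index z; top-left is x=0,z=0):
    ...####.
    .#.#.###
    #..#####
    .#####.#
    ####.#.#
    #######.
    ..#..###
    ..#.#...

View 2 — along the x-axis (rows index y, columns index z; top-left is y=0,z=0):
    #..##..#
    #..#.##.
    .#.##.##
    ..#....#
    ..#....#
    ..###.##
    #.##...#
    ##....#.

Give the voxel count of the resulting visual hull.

before carving: 512 voxels (8×8×8)
after view 1 [y-axis, 40 of 64 cells solid] → remaining = 320
after view 2 [x-axis, 29 of 64 cells solid] → remaining = 142

142 voxels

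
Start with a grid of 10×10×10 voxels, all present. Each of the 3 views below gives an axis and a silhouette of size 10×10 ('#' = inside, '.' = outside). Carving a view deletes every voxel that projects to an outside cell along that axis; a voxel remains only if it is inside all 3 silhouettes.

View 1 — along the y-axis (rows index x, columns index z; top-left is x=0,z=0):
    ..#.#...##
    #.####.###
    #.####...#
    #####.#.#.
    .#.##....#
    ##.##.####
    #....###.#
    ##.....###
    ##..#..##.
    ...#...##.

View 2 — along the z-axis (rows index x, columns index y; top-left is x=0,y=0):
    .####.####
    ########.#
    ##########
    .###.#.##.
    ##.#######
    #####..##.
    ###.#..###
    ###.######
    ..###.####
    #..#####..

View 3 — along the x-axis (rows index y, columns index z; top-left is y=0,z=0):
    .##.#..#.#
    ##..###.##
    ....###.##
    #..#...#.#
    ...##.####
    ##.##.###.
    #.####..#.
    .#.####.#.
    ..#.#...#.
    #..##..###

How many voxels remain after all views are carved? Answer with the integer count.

before carving: 1000 voxels (10×10×10)
after view 1 [y-axis, 55 of 100 cells solid] → remaining = 550
after view 2 [z-axis, 78 of 100 cells solid] → remaining = 431
after view 3 [x-axis, 55 of 100 cells solid] → remaining = 249

voxel count = 249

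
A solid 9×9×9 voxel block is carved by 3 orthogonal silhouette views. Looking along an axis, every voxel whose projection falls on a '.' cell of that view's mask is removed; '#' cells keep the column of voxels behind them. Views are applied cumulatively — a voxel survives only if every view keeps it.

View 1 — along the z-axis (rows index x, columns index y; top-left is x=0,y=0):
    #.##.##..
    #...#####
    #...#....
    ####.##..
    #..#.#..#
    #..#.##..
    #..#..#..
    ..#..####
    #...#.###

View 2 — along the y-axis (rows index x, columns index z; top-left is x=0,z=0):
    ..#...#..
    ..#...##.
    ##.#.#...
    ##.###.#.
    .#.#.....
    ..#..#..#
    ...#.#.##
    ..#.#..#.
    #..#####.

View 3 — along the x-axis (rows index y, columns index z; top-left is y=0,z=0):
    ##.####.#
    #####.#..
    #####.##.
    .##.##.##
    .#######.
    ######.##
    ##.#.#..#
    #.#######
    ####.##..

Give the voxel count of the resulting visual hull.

remaining voxels: 110

initial block: 9^3 = 729
V1 z: intersect with XY mask (40 set) -- 360 left
V2 y: intersect with XZ mask (33 set) -- 149 left
V3 x: intersect with YZ mask (60 set) -- 110 left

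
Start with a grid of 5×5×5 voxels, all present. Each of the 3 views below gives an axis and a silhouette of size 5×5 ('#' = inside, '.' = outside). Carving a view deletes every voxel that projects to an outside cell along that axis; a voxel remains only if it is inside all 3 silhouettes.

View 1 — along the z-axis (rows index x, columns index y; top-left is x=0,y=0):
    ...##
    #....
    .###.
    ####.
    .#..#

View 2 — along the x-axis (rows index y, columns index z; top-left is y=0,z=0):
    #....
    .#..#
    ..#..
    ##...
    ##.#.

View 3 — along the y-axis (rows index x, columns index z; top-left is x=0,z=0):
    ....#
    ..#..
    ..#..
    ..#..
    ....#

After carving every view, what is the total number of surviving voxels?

|visual hull| = 3

full grid |V| = 125
after view 1 [z-axis, 12 of 25 cells solid] → remaining = 60
after view 2 [x-axis, 9 of 25 cells solid] → remaining = 22
after view 3 [y-axis, 5 of 25 cells solid] → remaining = 3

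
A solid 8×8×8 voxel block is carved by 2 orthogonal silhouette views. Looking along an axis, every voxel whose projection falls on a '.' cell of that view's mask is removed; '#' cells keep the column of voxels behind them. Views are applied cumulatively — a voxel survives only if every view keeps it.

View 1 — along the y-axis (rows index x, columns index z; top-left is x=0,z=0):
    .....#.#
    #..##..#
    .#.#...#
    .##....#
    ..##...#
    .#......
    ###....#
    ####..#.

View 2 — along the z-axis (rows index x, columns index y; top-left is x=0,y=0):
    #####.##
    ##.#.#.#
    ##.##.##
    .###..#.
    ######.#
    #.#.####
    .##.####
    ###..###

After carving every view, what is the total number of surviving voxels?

start: 8×8×8 = 512 voxels
V1 y: intersect with XZ mask (25 set) -- 200 left
V2 z: intersect with XY mask (47 set) -- 145 left

remaining voxels: 145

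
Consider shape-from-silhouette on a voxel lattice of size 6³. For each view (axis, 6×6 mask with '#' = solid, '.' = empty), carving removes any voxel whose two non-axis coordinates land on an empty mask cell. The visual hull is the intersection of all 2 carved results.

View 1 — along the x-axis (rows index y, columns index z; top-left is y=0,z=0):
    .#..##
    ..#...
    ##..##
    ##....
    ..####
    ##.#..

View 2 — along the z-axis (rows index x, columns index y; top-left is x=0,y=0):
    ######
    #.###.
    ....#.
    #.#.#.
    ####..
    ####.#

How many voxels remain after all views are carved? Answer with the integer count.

68 voxels

initial block: 6^3 = 216
[1] x-view keeps 17 columns → grid now 102
[2] z-view keeps 23 columns → grid now 68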